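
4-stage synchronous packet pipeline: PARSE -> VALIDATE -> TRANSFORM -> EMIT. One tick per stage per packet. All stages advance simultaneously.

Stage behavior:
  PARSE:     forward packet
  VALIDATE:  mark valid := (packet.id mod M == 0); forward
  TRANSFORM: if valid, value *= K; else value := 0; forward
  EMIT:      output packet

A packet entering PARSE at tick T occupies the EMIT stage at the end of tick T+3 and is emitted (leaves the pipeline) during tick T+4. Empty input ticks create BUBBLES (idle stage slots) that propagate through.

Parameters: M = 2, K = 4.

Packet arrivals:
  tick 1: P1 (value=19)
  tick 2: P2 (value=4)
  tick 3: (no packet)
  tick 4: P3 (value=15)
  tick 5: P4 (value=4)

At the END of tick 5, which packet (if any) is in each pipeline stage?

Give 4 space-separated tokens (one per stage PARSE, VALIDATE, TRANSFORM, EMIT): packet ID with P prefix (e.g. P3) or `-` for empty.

Answer: P4 P3 - P2

Derivation:
Tick 1: [PARSE:P1(v=19,ok=F), VALIDATE:-, TRANSFORM:-, EMIT:-] out:-; in:P1
Tick 2: [PARSE:P2(v=4,ok=F), VALIDATE:P1(v=19,ok=F), TRANSFORM:-, EMIT:-] out:-; in:P2
Tick 3: [PARSE:-, VALIDATE:P2(v=4,ok=T), TRANSFORM:P1(v=0,ok=F), EMIT:-] out:-; in:-
Tick 4: [PARSE:P3(v=15,ok=F), VALIDATE:-, TRANSFORM:P2(v=16,ok=T), EMIT:P1(v=0,ok=F)] out:-; in:P3
Tick 5: [PARSE:P4(v=4,ok=F), VALIDATE:P3(v=15,ok=F), TRANSFORM:-, EMIT:P2(v=16,ok=T)] out:P1(v=0); in:P4
At end of tick 5: ['P4', 'P3', '-', 'P2']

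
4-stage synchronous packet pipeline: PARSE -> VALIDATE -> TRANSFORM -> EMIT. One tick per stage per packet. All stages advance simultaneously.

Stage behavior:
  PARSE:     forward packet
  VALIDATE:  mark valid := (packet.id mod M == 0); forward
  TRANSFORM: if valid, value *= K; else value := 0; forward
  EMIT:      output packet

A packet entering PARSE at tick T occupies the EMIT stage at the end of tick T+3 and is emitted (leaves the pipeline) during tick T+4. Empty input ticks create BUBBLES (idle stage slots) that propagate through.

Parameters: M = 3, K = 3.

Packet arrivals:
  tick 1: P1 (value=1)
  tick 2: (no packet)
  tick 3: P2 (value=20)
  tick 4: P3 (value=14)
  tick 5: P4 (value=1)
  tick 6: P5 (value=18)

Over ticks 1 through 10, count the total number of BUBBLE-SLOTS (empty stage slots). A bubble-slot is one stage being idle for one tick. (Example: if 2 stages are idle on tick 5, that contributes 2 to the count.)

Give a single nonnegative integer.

Answer: 20

Derivation:
Tick 1: [PARSE:P1(v=1,ok=F), VALIDATE:-, TRANSFORM:-, EMIT:-] out:-; bubbles=3
Tick 2: [PARSE:-, VALIDATE:P1(v=1,ok=F), TRANSFORM:-, EMIT:-] out:-; bubbles=3
Tick 3: [PARSE:P2(v=20,ok=F), VALIDATE:-, TRANSFORM:P1(v=0,ok=F), EMIT:-] out:-; bubbles=2
Tick 4: [PARSE:P3(v=14,ok=F), VALIDATE:P2(v=20,ok=F), TRANSFORM:-, EMIT:P1(v=0,ok=F)] out:-; bubbles=1
Tick 5: [PARSE:P4(v=1,ok=F), VALIDATE:P3(v=14,ok=T), TRANSFORM:P2(v=0,ok=F), EMIT:-] out:P1(v=0); bubbles=1
Tick 6: [PARSE:P5(v=18,ok=F), VALIDATE:P4(v=1,ok=F), TRANSFORM:P3(v=42,ok=T), EMIT:P2(v=0,ok=F)] out:-; bubbles=0
Tick 7: [PARSE:-, VALIDATE:P5(v=18,ok=F), TRANSFORM:P4(v=0,ok=F), EMIT:P3(v=42,ok=T)] out:P2(v=0); bubbles=1
Tick 8: [PARSE:-, VALIDATE:-, TRANSFORM:P5(v=0,ok=F), EMIT:P4(v=0,ok=F)] out:P3(v=42); bubbles=2
Tick 9: [PARSE:-, VALIDATE:-, TRANSFORM:-, EMIT:P5(v=0,ok=F)] out:P4(v=0); bubbles=3
Tick 10: [PARSE:-, VALIDATE:-, TRANSFORM:-, EMIT:-] out:P5(v=0); bubbles=4
Total bubble-slots: 20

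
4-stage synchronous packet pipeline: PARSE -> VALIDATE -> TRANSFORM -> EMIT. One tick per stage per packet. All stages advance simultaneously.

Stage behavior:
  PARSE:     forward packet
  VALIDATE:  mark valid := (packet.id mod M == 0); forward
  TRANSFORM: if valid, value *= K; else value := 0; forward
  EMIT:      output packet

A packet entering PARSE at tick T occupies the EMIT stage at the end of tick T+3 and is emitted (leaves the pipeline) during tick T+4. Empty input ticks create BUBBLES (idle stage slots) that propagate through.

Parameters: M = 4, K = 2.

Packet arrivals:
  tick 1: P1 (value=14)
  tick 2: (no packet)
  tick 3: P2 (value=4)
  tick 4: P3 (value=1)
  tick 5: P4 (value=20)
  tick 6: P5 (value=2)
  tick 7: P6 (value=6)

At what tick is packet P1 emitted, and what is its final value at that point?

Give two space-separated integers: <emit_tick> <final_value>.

Tick 1: [PARSE:P1(v=14,ok=F), VALIDATE:-, TRANSFORM:-, EMIT:-] out:-; in:P1
Tick 2: [PARSE:-, VALIDATE:P1(v=14,ok=F), TRANSFORM:-, EMIT:-] out:-; in:-
Tick 3: [PARSE:P2(v=4,ok=F), VALIDATE:-, TRANSFORM:P1(v=0,ok=F), EMIT:-] out:-; in:P2
Tick 4: [PARSE:P3(v=1,ok=F), VALIDATE:P2(v=4,ok=F), TRANSFORM:-, EMIT:P1(v=0,ok=F)] out:-; in:P3
Tick 5: [PARSE:P4(v=20,ok=F), VALIDATE:P3(v=1,ok=F), TRANSFORM:P2(v=0,ok=F), EMIT:-] out:P1(v=0); in:P4
Tick 6: [PARSE:P5(v=2,ok=F), VALIDATE:P4(v=20,ok=T), TRANSFORM:P3(v=0,ok=F), EMIT:P2(v=0,ok=F)] out:-; in:P5
Tick 7: [PARSE:P6(v=6,ok=F), VALIDATE:P5(v=2,ok=F), TRANSFORM:P4(v=40,ok=T), EMIT:P3(v=0,ok=F)] out:P2(v=0); in:P6
Tick 8: [PARSE:-, VALIDATE:P6(v=6,ok=F), TRANSFORM:P5(v=0,ok=F), EMIT:P4(v=40,ok=T)] out:P3(v=0); in:-
Tick 9: [PARSE:-, VALIDATE:-, TRANSFORM:P6(v=0,ok=F), EMIT:P5(v=0,ok=F)] out:P4(v=40); in:-
Tick 10: [PARSE:-, VALIDATE:-, TRANSFORM:-, EMIT:P6(v=0,ok=F)] out:P5(v=0); in:-
Tick 11: [PARSE:-, VALIDATE:-, TRANSFORM:-, EMIT:-] out:P6(v=0); in:-
P1: arrives tick 1, valid=False (id=1, id%4=1), emit tick 5, final value 0

Answer: 5 0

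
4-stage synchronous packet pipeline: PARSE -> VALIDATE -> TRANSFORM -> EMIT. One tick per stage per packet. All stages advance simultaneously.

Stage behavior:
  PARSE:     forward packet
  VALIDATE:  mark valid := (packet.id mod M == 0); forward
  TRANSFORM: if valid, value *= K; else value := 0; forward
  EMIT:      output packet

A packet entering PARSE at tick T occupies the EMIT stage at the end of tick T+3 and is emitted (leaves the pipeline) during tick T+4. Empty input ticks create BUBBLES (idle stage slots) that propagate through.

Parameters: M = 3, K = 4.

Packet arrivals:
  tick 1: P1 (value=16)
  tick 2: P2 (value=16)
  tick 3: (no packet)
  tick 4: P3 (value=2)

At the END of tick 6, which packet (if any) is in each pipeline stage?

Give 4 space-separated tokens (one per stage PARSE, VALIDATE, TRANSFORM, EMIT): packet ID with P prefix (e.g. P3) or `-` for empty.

Tick 1: [PARSE:P1(v=16,ok=F), VALIDATE:-, TRANSFORM:-, EMIT:-] out:-; in:P1
Tick 2: [PARSE:P2(v=16,ok=F), VALIDATE:P1(v=16,ok=F), TRANSFORM:-, EMIT:-] out:-; in:P2
Tick 3: [PARSE:-, VALIDATE:P2(v=16,ok=F), TRANSFORM:P1(v=0,ok=F), EMIT:-] out:-; in:-
Tick 4: [PARSE:P3(v=2,ok=F), VALIDATE:-, TRANSFORM:P2(v=0,ok=F), EMIT:P1(v=0,ok=F)] out:-; in:P3
Tick 5: [PARSE:-, VALIDATE:P3(v=2,ok=T), TRANSFORM:-, EMIT:P2(v=0,ok=F)] out:P1(v=0); in:-
Tick 6: [PARSE:-, VALIDATE:-, TRANSFORM:P3(v=8,ok=T), EMIT:-] out:P2(v=0); in:-
At end of tick 6: ['-', '-', 'P3', '-']

Answer: - - P3 -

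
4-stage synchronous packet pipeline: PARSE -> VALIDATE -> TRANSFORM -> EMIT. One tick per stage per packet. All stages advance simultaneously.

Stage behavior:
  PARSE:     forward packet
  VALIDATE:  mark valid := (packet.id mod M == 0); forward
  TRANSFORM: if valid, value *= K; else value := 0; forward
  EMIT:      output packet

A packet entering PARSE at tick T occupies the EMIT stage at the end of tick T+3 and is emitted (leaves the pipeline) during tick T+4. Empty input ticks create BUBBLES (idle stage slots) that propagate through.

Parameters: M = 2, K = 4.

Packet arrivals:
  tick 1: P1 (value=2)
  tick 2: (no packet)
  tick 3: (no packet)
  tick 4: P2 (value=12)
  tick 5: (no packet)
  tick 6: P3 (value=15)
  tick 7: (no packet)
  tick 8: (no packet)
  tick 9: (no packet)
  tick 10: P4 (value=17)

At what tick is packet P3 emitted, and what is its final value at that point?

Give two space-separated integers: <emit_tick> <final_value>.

Answer: 10 0

Derivation:
Tick 1: [PARSE:P1(v=2,ok=F), VALIDATE:-, TRANSFORM:-, EMIT:-] out:-; in:P1
Tick 2: [PARSE:-, VALIDATE:P1(v=2,ok=F), TRANSFORM:-, EMIT:-] out:-; in:-
Tick 3: [PARSE:-, VALIDATE:-, TRANSFORM:P1(v=0,ok=F), EMIT:-] out:-; in:-
Tick 4: [PARSE:P2(v=12,ok=F), VALIDATE:-, TRANSFORM:-, EMIT:P1(v=0,ok=F)] out:-; in:P2
Tick 5: [PARSE:-, VALIDATE:P2(v=12,ok=T), TRANSFORM:-, EMIT:-] out:P1(v=0); in:-
Tick 6: [PARSE:P3(v=15,ok=F), VALIDATE:-, TRANSFORM:P2(v=48,ok=T), EMIT:-] out:-; in:P3
Tick 7: [PARSE:-, VALIDATE:P3(v=15,ok=F), TRANSFORM:-, EMIT:P2(v=48,ok=T)] out:-; in:-
Tick 8: [PARSE:-, VALIDATE:-, TRANSFORM:P3(v=0,ok=F), EMIT:-] out:P2(v=48); in:-
Tick 9: [PARSE:-, VALIDATE:-, TRANSFORM:-, EMIT:P3(v=0,ok=F)] out:-; in:-
Tick 10: [PARSE:P4(v=17,ok=F), VALIDATE:-, TRANSFORM:-, EMIT:-] out:P3(v=0); in:P4
Tick 11: [PARSE:-, VALIDATE:P4(v=17,ok=T), TRANSFORM:-, EMIT:-] out:-; in:-
Tick 12: [PARSE:-, VALIDATE:-, TRANSFORM:P4(v=68,ok=T), EMIT:-] out:-; in:-
Tick 13: [PARSE:-, VALIDATE:-, TRANSFORM:-, EMIT:P4(v=68,ok=T)] out:-; in:-
Tick 14: [PARSE:-, VALIDATE:-, TRANSFORM:-, EMIT:-] out:P4(v=68); in:-
P3: arrives tick 6, valid=False (id=3, id%2=1), emit tick 10, final value 0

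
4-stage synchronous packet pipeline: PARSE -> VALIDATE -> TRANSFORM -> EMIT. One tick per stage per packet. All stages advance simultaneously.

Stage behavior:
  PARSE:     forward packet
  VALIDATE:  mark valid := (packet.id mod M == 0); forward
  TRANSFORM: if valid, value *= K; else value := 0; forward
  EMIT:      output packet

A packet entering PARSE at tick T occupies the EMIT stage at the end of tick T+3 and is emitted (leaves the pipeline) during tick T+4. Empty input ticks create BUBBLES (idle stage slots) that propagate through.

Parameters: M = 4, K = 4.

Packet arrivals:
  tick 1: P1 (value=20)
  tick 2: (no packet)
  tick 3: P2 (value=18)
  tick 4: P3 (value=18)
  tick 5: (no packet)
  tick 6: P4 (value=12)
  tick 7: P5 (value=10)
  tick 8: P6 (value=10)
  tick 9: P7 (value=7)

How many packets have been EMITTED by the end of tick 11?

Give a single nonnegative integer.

Answer: 5

Derivation:
Tick 1: [PARSE:P1(v=20,ok=F), VALIDATE:-, TRANSFORM:-, EMIT:-] out:-; in:P1
Tick 2: [PARSE:-, VALIDATE:P1(v=20,ok=F), TRANSFORM:-, EMIT:-] out:-; in:-
Tick 3: [PARSE:P2(v=18,ok=F), VALIDATE:-, TRANSFORM:P1(v=0,ok=F), EMIT:-] out:-; in:P2
Tick 4: [PARSE:P3(v=18,ok=F), VALIDATE:P2(v=18,ok=F), TRANSFORM:-, EMIT:P1(v=0,ok=F)] out:-; in:P3
Tick 5: [PARSE:-, VALIDATE:P3(v=18,ok=F), TRANSFORM:P2(v=0,ok=F), EMIT:-] out:P1(v=0); in:-
Tick 6: [PARSE:P4(v=12,ok=F), VALIDATE:-, TRANSFORM:P3(v=0,ok=F), EMIT:P2(v=0,ok=F)] out:-; in:P4
Tick 7: [PARSE:P5(v=10,ok=F), VALIDATE:P4(v=12,ok=T), TRANSFORM:-, EMIT:P3(v=0,ok=F)] out:P2(v=0); in:P5
Tick 8: [PARSE:P6(v=10,ok=F), VALIDATE:P5(v=10,ok=F), TRANSFORM:P4(v=48,ok=T), EMIT:-] out:P3(v=0); in:P6
Tick 9: [PARSE:P7(v=7,ok=F), VALIDATE:P6(v=10,ok=F), TRANSFORM:P5(v=0,ok=F), EMIT:P4(v=48,ok=T)] out:-; in:P7
Tick 10: [PARSE:-, VALIDATE:P7(v=7,ok=F), TRANSFORM:P6(v=0,ok=F), EMIT:P5(v=0,ok=F)] out:P4(v=48); in:-
Tick 11: [PARSE:-, VALIDATE:-, TRANSFORM:P7(v=0,ok=F), EMIT:P6(v=0,ok=F)] out:P5(v=0); in:-
Emitted by tick 11: ['P1', 'P2', 'P3', 'P4', 'P5']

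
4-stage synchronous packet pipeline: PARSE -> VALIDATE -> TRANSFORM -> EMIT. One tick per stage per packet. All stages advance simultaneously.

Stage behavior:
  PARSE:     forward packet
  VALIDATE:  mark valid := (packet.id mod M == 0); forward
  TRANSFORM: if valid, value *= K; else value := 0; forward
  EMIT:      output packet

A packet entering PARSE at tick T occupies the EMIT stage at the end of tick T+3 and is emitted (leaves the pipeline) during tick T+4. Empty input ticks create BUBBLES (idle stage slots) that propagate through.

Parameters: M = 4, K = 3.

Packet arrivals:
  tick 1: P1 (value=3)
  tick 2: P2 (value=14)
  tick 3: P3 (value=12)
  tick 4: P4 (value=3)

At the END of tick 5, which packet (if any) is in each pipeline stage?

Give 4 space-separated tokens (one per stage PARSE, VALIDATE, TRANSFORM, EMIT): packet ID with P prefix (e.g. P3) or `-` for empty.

Answer: - P4 P3 P2

Derivation:
Tick 1: [PARSE:P1(v=3,ok=F), VALIDATE:-, TRANSFORM:-, EMIT:-] out:-; in:P1
Tick 2: [PARSE:P2(v=14,ok=F), VALIDATE:P1(v=3,ok=F), TRANSFORM:-, EMIT:-] out:-; in:P2
Tick 3: [PARSE:P3(v=12,ok=F), VALIDATE:P2(v=14,ok=F), TRANSFORM:P1(v=0,ok=F), EMIT:-] out:-; in:P3
Tick 4: [PARSE:P4(v=3,ok=F), VALIDATE:P3(v=12,ok=F), TRANSFORM:P2(v=0,ok=F), EMIT:P1(v=0,ok=F)] out:-; in:P4
Tick 5: [PARSE:-, VALIDATE:P4(v=3,ok=T), TRANSFORM:P3(v=0,ok=F), EMIT:P2(v=0,ok=F)] out:P1(v=0); in:-
At end of tick 5: ['-', 'P4', 'P3', 'P2']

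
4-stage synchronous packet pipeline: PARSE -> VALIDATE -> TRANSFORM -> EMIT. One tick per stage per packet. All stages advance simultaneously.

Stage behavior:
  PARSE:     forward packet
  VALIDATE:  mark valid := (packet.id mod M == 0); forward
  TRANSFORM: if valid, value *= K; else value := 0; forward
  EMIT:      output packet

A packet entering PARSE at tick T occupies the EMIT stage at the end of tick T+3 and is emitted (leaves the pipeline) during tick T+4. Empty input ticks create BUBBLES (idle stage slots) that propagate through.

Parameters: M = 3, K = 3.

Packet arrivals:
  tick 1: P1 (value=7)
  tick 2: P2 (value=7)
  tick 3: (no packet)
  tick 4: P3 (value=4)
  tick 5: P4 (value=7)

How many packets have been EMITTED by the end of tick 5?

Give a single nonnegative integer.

Tick 1: [PARSE:P1(v=7,ok=F), VALIDATE:-, TRANSFORM:-, EMIT:-] out:-; in:P1
Tick 2: [PARSE:P2(v=7,ok=F), VALIDATE:P1(v=7,ok=F), TRANSFORM:-, EMIT:-] out:-; in:P2
Tick 3: [PARSE:-, VALIDATE:P2(v=7,ok=F), TRANSFORM:P1(v=0,ok=F), EMIT:-] out:-; in:-
Tick 4: [PARSE:P3(v=4,ok=F), VALIDATE:-, TRANSFORM:P2(v=0,ok=F), EMIT:P1(v=0,ok=F)] out:-; in:P3
Tick 5: [PARSE:P4(v=7,ok=F), VALIDATE:P3(v=4,ok=T), TRANSFORM:-, EMIT:P2(v=0,ok=F)] out:P1(v=0); in:P4
Emitted by tick 5: ['P1']

Answer: 1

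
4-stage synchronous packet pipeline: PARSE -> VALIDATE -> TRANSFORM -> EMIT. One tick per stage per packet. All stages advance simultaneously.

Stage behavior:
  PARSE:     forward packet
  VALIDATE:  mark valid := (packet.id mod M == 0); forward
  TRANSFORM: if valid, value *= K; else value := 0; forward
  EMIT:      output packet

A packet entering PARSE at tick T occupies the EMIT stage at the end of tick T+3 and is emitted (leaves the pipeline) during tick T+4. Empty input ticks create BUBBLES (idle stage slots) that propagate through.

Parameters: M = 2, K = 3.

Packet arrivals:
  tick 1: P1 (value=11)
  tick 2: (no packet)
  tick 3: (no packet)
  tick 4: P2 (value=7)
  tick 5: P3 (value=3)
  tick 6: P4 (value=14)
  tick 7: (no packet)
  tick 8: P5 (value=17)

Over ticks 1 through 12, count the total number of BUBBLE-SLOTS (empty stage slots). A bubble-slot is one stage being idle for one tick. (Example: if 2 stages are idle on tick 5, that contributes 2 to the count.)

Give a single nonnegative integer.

Answer: 28

Derivation:
Tick 1: [PARSE:P1(v=11,ok=F), VALIDATE:-, TRANSFORM:-, EMIT:-] out:-; bubbles=3
Tick 2: [PARSE:-, VALIDATE:P1(v=11,ok=F), TRANSFORM:-, EMIT:-] out:-; bubbles=3
Tick 3: [PARSE:-, VALIDATE:-, TRANSFORM:P1(v=0,ok=F), EMIT:-] out:-; bubbles=3
Tick 4: [PARSE:P2(v=7,ok=F), VALIDATE:-, TRANSFORM:-, EMIT:P1(v=0,ok=F)] out:-; bubbles=2
Tick 5: [PARSE:P3(v=3,ok=F), VALIDATE:P2(v=7,ok=T), TRANSFORM:-, EMIT:-] out:P1(v=0); bubbles=2
Tick 6: [PARSE:P4(v=14,ok=F), VALIDATE:P3(v=3,ok=F), TRANSFORM:P2(v=21,ok=T), EMIT:-] out:-; bubbles=1
Tick 7: [PARSE:-, VALIDATE:P4(v=14,ok=T), TRANSFORM:P3(v=0,ok=F), EMIT:P2(v=21,ok=T)] out:-; bubbles=1
Tick 8: [PARSE:P5(v=17,ok=F), VALIDATE:-, TRANSFORM:P4(v=42,ok=T), EMIT:P3(v=0,ok=F)] out:P2(v=21); bubbles=1
Tick 9: [PARSE:-, VALIDATE:P5(v=17,ok=F), TRANSFORM:-, EMIT:P4(v=42,ok=T)] out:P3(v=0); bubbles=2
Tick 10: [PARSE:-, VALIDATE:-, TRANSFORM:P5(v=0,ok=F), EMIT:-] out:P4(v=42); bubbles=3
Tick 11: [PARSE:-, VALIDATE:-, TRANSFORM:-, EMIT:P5(v=0,ok=F)] out:-; bubbles=3
Tick 12: [PARSE:-, VALIDATE:-, TRANSFORM:-, EMIT:-] out:P5(v=0); bubbles=4
Total bubble-slots: 28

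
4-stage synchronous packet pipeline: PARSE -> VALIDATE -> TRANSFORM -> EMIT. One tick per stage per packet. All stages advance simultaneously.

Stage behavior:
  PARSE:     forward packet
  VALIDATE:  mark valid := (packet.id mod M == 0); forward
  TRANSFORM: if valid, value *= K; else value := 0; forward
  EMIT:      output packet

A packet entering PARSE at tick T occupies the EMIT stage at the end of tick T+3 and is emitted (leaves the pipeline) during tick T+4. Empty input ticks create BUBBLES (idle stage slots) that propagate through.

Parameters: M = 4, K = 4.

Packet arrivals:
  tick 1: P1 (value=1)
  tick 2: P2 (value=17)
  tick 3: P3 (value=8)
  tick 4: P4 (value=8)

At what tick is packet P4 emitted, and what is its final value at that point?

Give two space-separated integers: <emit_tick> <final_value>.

Tick 1: [PARSE:P1(v=1,ok=F), VALIDATE:-, TRANSFORM:-, EMIT:-] out:-; in:P1
Tick 2: [PARSE:P2(v=17,ok=F), VALIDATE:P1(v=1,ok=F), TRANSFORM:-, EMIT:-] out:-; in:P2
Tick 3: [PARSE:P3(v=8,ok=F), VALIDATE:P2(v=17,ok=F), TRANSFORM:P1(v=0,ok=F), EMIT:-] out:-; in:P3
Tick 4: [PARSE:P4(v=8,ok=F), VALIDATE:P3(v=8,ok=F), TRANSFORM:P2(v=0,ok=F), EMIT:P1(v=0,ok=F)] out:-; in:P4
Tick 5: [PARSE:-, VALIDATE:P4(v=8,ok=T), TRANSFORM:P3(v=0,ok=F), EMIT:P2(v=0,ok=F)] out:P1(v=0); in:-
Tick 6: [PARSE:-, VALIDATE:-, TRANSFORM:P4(v=32,ok=T), EMIT:P3(v=0,ok=F)] out:P2(v=0); in:-
Tick 7: [PARSE:-, VALIDATE:-, TRANSFORM:-, EMIT:P4(v=32,ok=T)] out:P3(v=0); in:-
Tick 8: [PARSE:-, VALIDATE:-, TRANSFORM:-, EMIT:-] out:P4(v=32); in:-
P4: arrives tick 4, valid=True (id=4, id%4=0), emit tick 8, final value 32

Answer: 8 32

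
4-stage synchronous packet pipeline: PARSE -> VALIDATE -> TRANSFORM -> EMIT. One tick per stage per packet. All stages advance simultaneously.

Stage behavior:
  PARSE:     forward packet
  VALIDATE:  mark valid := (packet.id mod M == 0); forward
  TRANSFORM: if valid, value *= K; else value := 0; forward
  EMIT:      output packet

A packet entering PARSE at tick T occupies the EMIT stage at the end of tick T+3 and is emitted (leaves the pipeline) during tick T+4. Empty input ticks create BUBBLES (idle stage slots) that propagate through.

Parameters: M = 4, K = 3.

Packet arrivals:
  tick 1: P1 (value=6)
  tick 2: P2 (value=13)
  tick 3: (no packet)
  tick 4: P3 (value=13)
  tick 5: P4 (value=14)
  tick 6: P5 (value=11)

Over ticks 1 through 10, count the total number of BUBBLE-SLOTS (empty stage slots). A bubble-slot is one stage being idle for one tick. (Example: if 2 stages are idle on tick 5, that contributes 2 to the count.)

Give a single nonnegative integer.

Tick 1: [PARSE:P1(v=6,ok=F), VALIDATE:-, TRANSFORM:-, EMIT:-] out:-; bubbles=3
Tick 2: [PARSE:P2(v=13,ok=F), VALIDATE:P1(v=6,ok=F), TRANSFORM:-, EMIT:-] out:-; bubbles=2
Tick 3: [PARSE:-, VALIDATE:P2(v=13,ok=F), TRANSFORM:P1(v=0,ok=F), EMIT:-] out:-; bubbles=2
Tick 4: [PARSE:P3(v=13,ok=F), VALIDATE:-, TRANSFORM:P2(v=0,ok=F), EMIT:P1(v=0,ok=F)] out:-; bubbles=1
Tick 5: [PARSE:P4(v=14,ok=F), VALIDATE:P3(v=13,ok=F), TRANSFORM:-, EMIT:P2(v=0,ok=F)] out:P1(v=0); bubbles=1
Tick 6: [PARSE:P5(v=11,ok=F), VALIDATE:P4(v=14,ok=T), TRANSFORM:P3(v=0,ok=F), EMIT:-] out:P2(v=0); bubbles=1
Tick 7: [PARSE:-, VALIDATE:P5(v=11,ok=F), TRANSFORM:P4(v=42,ok=T), EMIT:P3(v=0,ok=F)] out:-; bubbles=1
Tick 8: [PARSE:-, VALIDATE:-, TRANSFORM:P5(v=0,ok=F), EMIT:P4(v=42,ok=T)] out:P3(v=0); bubbles=2
Tick 9: [PARSE:-, VALIDATE:-, TRANSFORM:-, EMIT:P5(v=0,ok=F)] out:P4(v=42); bubbles=3
Tick 10: [PARSE:-, VALIDATE:-, TRANSFORM:-, EMIT:-] out:P5(v=0); bubbles=4
Total bubble-slots: 20

Answer: 20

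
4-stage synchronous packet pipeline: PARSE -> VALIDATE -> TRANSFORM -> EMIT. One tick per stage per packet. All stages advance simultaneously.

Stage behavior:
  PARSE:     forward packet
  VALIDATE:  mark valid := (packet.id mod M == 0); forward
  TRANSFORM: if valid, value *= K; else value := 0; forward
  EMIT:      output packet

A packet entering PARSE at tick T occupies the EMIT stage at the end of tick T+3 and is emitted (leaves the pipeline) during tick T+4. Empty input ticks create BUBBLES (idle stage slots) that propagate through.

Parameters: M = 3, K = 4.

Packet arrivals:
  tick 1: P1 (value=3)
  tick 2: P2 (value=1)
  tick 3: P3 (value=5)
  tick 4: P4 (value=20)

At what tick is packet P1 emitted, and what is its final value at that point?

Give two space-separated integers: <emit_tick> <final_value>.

Tick 1: [PARSE:P1(v=3,ok=F), VALIDATE:-, TRANSFORM:-, EMIT:-] out:-; in:P1
Tick 2: [PARSE:P2(v=1,ok=F), VALIDATE:P1(v=3,ok=F), TRANSFORM:-, EMIT:-] out:-; in:P2
Tick 3: [PARSE:P3(v=5,ok=F), VALIDATE:P2(v=1,ok=F), TRANSFORM:P1(v=0,ok=F), EMIT:-] out:-; in:P3
Tick 4: [PARSE:P4(v=20,ok=F), VALIDATE:P3(v=5,ok=T), TRANSFORM:P2(v=0,ok=F), EMIT:P1(v=0,ok=F)] out:-; in:P4
Tick 5: [PARSE:-, VALIDATE:P4(v=20,ok=F), TRANSFORM:P3(v=20,ok=T), EMIT:P2(v=0,ok=F)] out:P1(v=0); in:-
Tick 6: [PARSE:-, VALIDATE:-, TRANSFORM:P4(v=0,ok=F), EMIT:P3(v=20,ok=T)] out:P2(v=0); in:-
Tick 7: [PARSE:-, VALIDATE:-, TRANSFORM:-, EMIT:P4(v=0,ok=F)] out:P3(v=20); in:-
Tick 8: [PARSE:-, VALIDATE:-, TRANSFORM:-, EMIT:-] out:P4(v=0); in:-
P1: arrives tick 1, valid=False (id=1, id%3=1), emit tick 5, final value 0

Answer: 5 0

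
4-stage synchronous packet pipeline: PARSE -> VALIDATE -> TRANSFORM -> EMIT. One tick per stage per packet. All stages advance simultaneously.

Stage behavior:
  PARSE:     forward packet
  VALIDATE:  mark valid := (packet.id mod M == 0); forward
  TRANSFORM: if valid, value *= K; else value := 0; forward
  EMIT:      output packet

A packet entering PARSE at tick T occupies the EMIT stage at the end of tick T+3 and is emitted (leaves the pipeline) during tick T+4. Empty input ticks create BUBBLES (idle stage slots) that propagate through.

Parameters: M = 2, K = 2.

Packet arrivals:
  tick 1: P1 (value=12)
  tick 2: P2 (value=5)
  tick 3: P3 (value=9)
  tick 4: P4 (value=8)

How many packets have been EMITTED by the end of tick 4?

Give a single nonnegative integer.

Answer: 0

Derivation:
Tick 1: [PARSE:P1(v=12,ok=F), VALIDATE:-, TRANSFORM:-, EMIT:-] out:-; in:P1
Tick 2: [PARSE:P2(v=5,ok=F), VALIDATE:P1(v=12,ok=F), TRANSFORM:-, EMIT:-] out:-; in:P2
Tick 3: [PARSE:P3(v=9,ok=F), VALIDATE:P2(v=5,ok=T), TRANSFORM:P1(v=0,ok=F), EMIT:-] out:-; in:P3
Tick 4: [PARSE:P4(v=8,ok=F), VALIDATE:P3(v=9,ok=F), TRANSFORM:P2(v=10,ok=T), EMIT:P1(v=0,ok=F)] out:-; in:P4
Emitted by tick 4: []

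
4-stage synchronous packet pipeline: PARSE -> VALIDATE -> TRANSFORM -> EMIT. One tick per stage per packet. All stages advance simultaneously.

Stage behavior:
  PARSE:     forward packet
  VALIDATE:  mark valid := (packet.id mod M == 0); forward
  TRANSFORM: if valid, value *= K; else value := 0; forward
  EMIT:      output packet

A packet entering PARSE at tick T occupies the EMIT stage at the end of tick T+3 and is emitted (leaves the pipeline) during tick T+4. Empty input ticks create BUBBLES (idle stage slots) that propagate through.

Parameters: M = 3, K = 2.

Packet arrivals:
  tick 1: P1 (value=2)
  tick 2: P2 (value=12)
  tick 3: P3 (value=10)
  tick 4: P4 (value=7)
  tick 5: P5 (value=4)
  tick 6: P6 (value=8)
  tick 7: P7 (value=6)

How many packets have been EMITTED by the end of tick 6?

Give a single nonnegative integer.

Answer: 2

Derivation:
Tick 1: [PARSE:P1(v=2,ok=F), VALIDATE:-, TRANSFORM:-, EMIT:-] out:-; in:P1
Tick 2: [PARSE:P2(v=12,ok=F), VALIDATE:P1(v=2,ok=F), TRANSFORM:-, EMIT:-] out:-; in:P2
Tick 3: [PARSE:P3(v=10,ok=F), VALIDATE:P2(v=12,ok=F), TRANSFORM:P1(v=0,ok=F), EMIT:-] out:-; in:P3
Tick 4: [PARSE:P4(v=7,ok=F), VALIDATE:P3(v=10,ok=T), TRANSFORM:P2(v=0,ok=F), EMIT:P1(v=0,ok=F)] out:-; in:P4
Tick 5: [PARSE:P5(v=4,ok=F), VALIDATE:P4(v=7,ok=F), TRANSFORM:P3(v=20,ok=T), EMIT:P2(v=0,ok=F)] out:P1(v=0); in:P5
Tick 6: [PARSE:P6(v=8,ok=F), VALIDATE:P5(v=4,ok=F), TRANSFORM:P4(v=0,ok=F), EMIT:P3(v=20,ok=T)] out:P2(v=0); in:P6
Emitted by tick 6: ['P1', 'P2']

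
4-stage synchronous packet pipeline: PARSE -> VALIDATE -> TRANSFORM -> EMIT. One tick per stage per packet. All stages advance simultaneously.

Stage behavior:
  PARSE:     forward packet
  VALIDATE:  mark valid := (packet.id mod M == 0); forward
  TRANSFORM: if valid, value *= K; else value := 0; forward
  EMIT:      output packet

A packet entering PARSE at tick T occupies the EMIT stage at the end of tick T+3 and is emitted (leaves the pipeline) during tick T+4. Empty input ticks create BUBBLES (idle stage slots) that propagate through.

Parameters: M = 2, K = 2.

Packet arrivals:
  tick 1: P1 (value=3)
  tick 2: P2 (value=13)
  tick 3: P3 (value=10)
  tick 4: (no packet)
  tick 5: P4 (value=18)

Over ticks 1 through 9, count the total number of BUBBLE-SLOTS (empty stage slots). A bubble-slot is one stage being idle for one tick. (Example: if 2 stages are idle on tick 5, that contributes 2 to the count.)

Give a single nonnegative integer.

Tick 1: [PARSE:P1(v=3,ok=F), VALIDATE:-, TRANSFORM:-, EMIT:-] out:-; bubbles=3
Tick 2: [PARSE:P2(v=13,ok=F), VALIDATE:P1(v=3,ok=F), TRANSFORM:-, EMIT:-] out:-; bubbles=2
Tick 3: [PARSE:P3(v=10,ok=F), VALIDATE:P2(v=13,ok=T), TRANSFORM:P1(v=0,ok=F), EMIT:-] out:-; bubbles=1
Tick 4: [PARSE:-, VALIDATE:P3(v=10,ok=F), TRANSFORM:P2(v=26,ok=T), EMIT:P1(v=0,ok=F)] out:-; bubbles=1
Tick 5: [PARSE:P4(v=18,ok=F), VALIDATE:-, TRANSFORM:P3(v=0,ok=F), EMIT:P2(v=26,ok=T)] out:P1(v=0); bubbles=1
Tick 6: [PARSE:-, VALIDATE:P4(v=18,ok=T), TRANSFORM:-, EMIT:P3(v=0,ok=F)] out:P2(v=26); bubbles=2
Tick 7: [PARSE:-, VALIDATE:-, TRANSFORM:P4(v=36,ok=T), EMIT:-] out:P3(v=0); bubbles=3
Tick 8: [PARSE:-, VALIDATE:-, TRANSFORM:-, EMIT:P4(v=36,ok=T)] out:-; bubbles=3
Tick 9: [PARSE:-, VALIDATE:-, TRANSFORM:-, EMIT:-] out:P4(v=36); bubbles=4
Total bubble-slots: 20

Answer: 20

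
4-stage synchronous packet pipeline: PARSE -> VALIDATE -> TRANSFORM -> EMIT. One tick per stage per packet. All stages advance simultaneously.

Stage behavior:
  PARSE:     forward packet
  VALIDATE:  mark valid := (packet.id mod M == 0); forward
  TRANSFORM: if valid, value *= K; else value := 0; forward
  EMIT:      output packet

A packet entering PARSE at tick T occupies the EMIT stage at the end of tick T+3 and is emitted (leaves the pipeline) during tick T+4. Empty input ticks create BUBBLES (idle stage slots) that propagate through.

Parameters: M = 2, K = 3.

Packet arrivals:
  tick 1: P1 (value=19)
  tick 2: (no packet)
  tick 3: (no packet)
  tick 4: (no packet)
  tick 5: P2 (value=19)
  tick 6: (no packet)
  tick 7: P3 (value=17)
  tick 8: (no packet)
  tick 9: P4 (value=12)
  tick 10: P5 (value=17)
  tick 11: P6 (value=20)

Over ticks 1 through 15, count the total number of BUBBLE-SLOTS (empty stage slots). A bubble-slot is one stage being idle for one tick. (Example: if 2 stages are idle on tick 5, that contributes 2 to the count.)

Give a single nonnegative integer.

Answer: 36

Derivation:
Tick 1: [PARSE:P1(v=19,ok=F), VALIDATE:-, TRANSFORM:-, EMIT:-] out:-; bubbles=3
Tick 2: [PARSE:-, VALIDATE:P1(v=19,ok=F), TRANSFORM:-, EMIT:-] out:-; bubbles=3
Tick 3: [PARSE:-, VALIDATE:-, TRANSFORM:P1(v=0,ok=F), EMIT:-] out:-; bubbles=3
Tick 4: [PARSE:-, VALIDATE:-, TRANSFORM:-, EMIT:P1(v=0,ok=F)] out:-; bubbles=3
Tick 5: [PARSE:P2(v=19,ok=F), VALIDATE:-, TRANSFORM:-, EMIT:-] out:P1(v=0); bubbles=3
Tick 6: [PARSE:-, VALIDATE:P2(v=19,ok=T), TRANSFORM:-, EMIT:-] out:-; bubbles=3
Tick 7: [PARSE:P3(v=17,ok=F), VALIDATE:-, TRANSFORM:P2(v=57,ok=T), EMIT:-] out:-; bubbles=2
Tick 8: [PARSE:-, VALIDATE:P3(v=17,ok=F), TRANSFORM:-, EMIT:P2(v=57,ok=T)] out:-; bubbles=2
Tick 9: [PARSE:P4(v=12,ok=F), VALIDATE:-, TRANSFORM:P3(v=0,ok=F), EMIT:-] out:P2(v=57); bubbles=2
Tick 10: [PARSE:P5(v=17,ok=F), VALIDATE:P4(v=12,ok=T), TRANSFORM:-, EMIT:P3(v=0,ok=F)] out:-; bubbles=1
Tick 11: [PARSE:P6(v=20,ok=F), VALIDATE:P5(v=17,ok=F), TRANSFORM:P4(v=36,ok=T), EMIT:-] out:P3(v=0); bubbles=1
Tick 12: [PARSE:-, VALIDATE:P6(v=20,ok=T), TRANSFORM:P5(v=0,ok=F), EMIT:P4(v=36,ok=T)] out:-; bubbles=1
Tick 13: [PARSE:-, VALIDATE:-, TRANSFORM:P6(v=60,ok=T), EMIT:P5(v=0,ok=F)] out:P4(v=36); bubbles=2
Tick 14: [PARSE:-, VALIDATE:-, TRANSFORM:-, EMIT:P6(v=60,ok=T)] out:P5(v=0); bubbles=3
Tick 15: [PARSE:-, VALIDATE:-, TRANSFORM:-, EMIT:-] out:P6(v=60); bubbles=4
Total bubble-slots: 36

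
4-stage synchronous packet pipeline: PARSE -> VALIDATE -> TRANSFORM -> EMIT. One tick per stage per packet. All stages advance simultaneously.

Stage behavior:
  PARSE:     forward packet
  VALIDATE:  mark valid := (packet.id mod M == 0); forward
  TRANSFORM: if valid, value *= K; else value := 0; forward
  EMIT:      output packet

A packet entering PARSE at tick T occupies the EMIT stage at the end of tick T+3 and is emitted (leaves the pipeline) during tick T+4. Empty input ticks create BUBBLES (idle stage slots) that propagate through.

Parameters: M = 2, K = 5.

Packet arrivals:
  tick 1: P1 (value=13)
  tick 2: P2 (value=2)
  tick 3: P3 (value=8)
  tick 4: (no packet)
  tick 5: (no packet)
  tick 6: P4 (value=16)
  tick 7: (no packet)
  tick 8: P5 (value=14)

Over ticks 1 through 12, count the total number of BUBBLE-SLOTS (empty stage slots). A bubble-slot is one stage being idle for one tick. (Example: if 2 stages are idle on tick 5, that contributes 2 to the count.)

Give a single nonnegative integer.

Tick 1: [PARSE:P1(v=13,ok=F), VALIDATE:-, TRANSFORM:-, EMIT:-] out:-; bubbles=3
Tick 2: [PARSE:P2(v=2,ok=F), VALIDATE:P1(v=13,ok=F), TRANSFORM:-, EMIT:-] out:-; bubbles=2
Tick 3: [PARSE:P3(v=8,ok=F), VALIDATE:P2(v=2,ok=T), TRANSFORM:P1(v=0,ok=F), EMIT:-] out:-; bubbles=1
Tick 4: [PARSE:-, VALIDATE:P3(v=8,ok=F), TRANSFORM:P2(v=10,ok=T), EMIT:P1(v=0,ok=F)] out:-; bubbles=1
Tick 5: [PARSE:-, VALIDATE:-, TRANSFORM:P3(v=0,ok=F), EMIT:P2(v=10,ok=T)] out:P1(v=0); bubbles=2
Tick 6: [PARSE:P4(v=16,ok=F), VALIDATE:-, TRANSFORM:-, EMIT:P3(v=0,ok=F)] out:P2(v=10); bubbles=2
Tick 7: [PARSE:-, VALIDATE:P4(v=16,ok=T), TRANSFORM:-, EMIT:-] out:P3(v=0); bubbles=3
Tick 8: [PARSE:P5(v=14,ok=F), VALIDATE:-, TRANSFORM:P4(v=80,ok=T), EMIT:-] out:-; bubbles=2
Tick 9: [PARSE:-, VALIDATE:P5(v=14,ok=F), TRANSFORM:-, EMIT:P4(v=80,ok=T)] out:-; bubbles=2
Tick 10: [PARSE:-, VALIDATE:-, TRANSFORM:P5(v=0,ok=F), EMIT:-] out:P4(v=80); bubbles=3
Tick 11: [PARSE:-, VALIDATE:-, TRANSFORM:-, EMIT:P5(v=0,ok=F)] out:-; bubbles=3
Tick 12: [PARSE:-, VALIDATE:-, TRANSFORM:-, EMIT:-] out:P5(v=0); bubbles=4
Total bubble-slots: 28

Answer: 28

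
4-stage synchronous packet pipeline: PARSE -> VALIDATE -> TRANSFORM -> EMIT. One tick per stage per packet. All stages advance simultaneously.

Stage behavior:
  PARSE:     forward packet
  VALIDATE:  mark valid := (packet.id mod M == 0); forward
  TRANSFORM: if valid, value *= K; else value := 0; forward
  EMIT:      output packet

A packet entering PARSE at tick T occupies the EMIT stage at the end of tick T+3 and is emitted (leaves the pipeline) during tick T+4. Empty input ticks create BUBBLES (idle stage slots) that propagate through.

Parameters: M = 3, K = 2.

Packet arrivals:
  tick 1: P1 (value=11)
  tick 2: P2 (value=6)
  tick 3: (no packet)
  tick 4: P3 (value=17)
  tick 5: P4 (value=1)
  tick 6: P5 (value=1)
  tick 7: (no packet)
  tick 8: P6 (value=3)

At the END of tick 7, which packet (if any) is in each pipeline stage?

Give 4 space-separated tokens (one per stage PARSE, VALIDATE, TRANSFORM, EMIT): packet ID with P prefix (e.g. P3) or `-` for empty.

Answer: - P5 P4 P3

Derivation:
Tick 1: [PARSE:P1(v=11,ok=F), VALIDATE:-, TRANSFORM:-, EMIT:-] out:-; in:P1
Tick 2: [PARSE:P2(v=6,ok=F), VALIDATE:P1(v=11,ok=F), TRANSFORM:-, EMIT:-] out:-; in:P2
Tick 3: [PARSE:-, VALIDATE:P2(v=6,ok=F), TRANSFORM:P1(v=0,ok=F), EMIT:-] out:-; in:-
Tick 4: [PARSE:P3(v=17,ok=F), VALIDATE:-, TRANSFORM:P2(v=0,ok=F), EMIT:P1(v=0,ok=F)] out:-; in:P3
Tick 5: [PARSE:P4(v=1,ok=F), VALIDATE:P3(v=17,ok=T), TRANSFORM:-, EMIT:P2(v=0,ok=F)] out:P1(v=0); in:P4
Tick 6: [PARSE:P5(v=1,ok=F), VALIDATE:P4(v=1,ok=F), TRANSFORM:P3(v=34,ok=T), EMIT:-] out:P2(v=0); in:P5
Tick 7: [PARSE:-, VALIDATE:P5(v=1,ok=F), TRANSFORM:P4(v=0,ok=F), EMIT:P3(v=34,ok=T)] out:-; in:-
At end of tick 7: ['-', 'P5', 'P4', 'P3']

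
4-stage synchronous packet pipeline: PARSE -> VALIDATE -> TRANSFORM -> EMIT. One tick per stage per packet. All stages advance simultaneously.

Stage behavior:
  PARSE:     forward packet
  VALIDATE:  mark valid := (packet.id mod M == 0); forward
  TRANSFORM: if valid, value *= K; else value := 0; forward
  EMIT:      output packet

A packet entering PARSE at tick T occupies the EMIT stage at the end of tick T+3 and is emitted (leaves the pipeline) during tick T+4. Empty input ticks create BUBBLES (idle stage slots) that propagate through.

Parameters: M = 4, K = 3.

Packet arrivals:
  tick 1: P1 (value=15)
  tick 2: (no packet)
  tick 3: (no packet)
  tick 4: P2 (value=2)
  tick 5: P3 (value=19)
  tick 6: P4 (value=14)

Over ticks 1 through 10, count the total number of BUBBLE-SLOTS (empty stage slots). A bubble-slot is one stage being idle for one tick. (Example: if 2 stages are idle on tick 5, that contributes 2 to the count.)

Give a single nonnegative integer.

Answer: 24

Derivation:
Tick 1: [PARSE:P1(v=15,ok=F), VALIDATE:-, TRANSFORM:-, EMIT:-] out:-; bubbles=3
Tick 2: [PARSE:-, VALIDATE:P1(v=15,ok=F), TRANSFORM:-, EMIT:-] out:-; bubbles=3
Tick 3: [PARSE:-, VALIDATE:-, TRANSFORM:P1(v=0,ok=F), EMIT:-] out:-; bubbles=3
Tick 4: [PARSE:P2(v=2,ok=F), VALIDATE:-, TRANSFORM:-, EMIT:P1(v=0,ok=F)] out:-; bubbles=2
Tick 5: [PARSE:P3(v=19,ok=F), VALIDATE:P2(v=2,ok=F), TRANSFORM:-, EMIT:-] out:P1(v=0); bubbles=2
Tick 6: [PARSE:P4(v=14,ok=F), VALIDATE:P3(v=19,ok=F), TRANSFORM:P2(v=0,ok=F), EMIT:-] out:-; bubbles=1
Tick 7: [PARSE:-, VALIDATE:P4(v=14,ok=T), TRANSFORM:P3(v=0,ok=F), EMIT:P2(v=0,ok=F)] out:-; bubbles=1
Tick 8: [PARSE:-, VALIDATE:-, TRANSFORM:P4(v=42,ok=T), EMIT:P3(v=0,ok=F)] out:P2(v=0); bubbles=2
Tick 9: [PARSE:-, VALIDATE:-, TRANSFORM:-, EMIT:P4(v=42,ok=T)] out:P3(v=0); bubbles=3
Tick 10: [PARSE:-, VALIDATE:-, TRANSFORM:-, EMIT:-] out:P4(v=42); bubbles=4
Total bubble-slots: 24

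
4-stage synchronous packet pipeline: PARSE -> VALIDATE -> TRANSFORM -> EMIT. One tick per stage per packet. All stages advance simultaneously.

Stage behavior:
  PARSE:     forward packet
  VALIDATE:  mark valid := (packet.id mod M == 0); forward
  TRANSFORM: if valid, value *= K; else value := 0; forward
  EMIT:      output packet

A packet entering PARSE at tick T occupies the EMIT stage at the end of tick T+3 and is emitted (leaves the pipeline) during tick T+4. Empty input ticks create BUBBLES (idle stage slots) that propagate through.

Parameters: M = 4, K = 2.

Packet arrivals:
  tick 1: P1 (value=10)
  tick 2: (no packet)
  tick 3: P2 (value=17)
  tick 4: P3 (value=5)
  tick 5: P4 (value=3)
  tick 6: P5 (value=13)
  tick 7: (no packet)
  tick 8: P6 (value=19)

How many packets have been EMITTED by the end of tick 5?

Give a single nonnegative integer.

Tick 1: [PARSE:P1(v=10,ok=F), VALIDATE:-, TRANSFORM:-, EMIT:-] out:-; in:P1
Tick 2: [PARSE:-, VALIDATE:P1(v=10,ok=F), TRANSFORM:-, EMIT:-] out:-; in:-
Tick 3: [PARSE:P2(v=17,ok=F), VALIDATE:-, TRANSFORM:P1(v=0,ok=F), EMIT:-] out:-; in:P2
Tick 4: [PARSE:P3(v=5,ok=F), VALIDATE:P2(v=17,ok=F), TRANSFORM:-, EMIT:P1(v=0,ok=F)] out:-; in:P3
Tick 5: [PARSE:P4(v=3,ok=F), VALIDATE:P3(v=5,ok=F), TRANSFORM:P2(v=0,ok=F), EMIT:-] out:P1(v=0); in:P4
Emitted by tick 5: ['P1']

Answer: 1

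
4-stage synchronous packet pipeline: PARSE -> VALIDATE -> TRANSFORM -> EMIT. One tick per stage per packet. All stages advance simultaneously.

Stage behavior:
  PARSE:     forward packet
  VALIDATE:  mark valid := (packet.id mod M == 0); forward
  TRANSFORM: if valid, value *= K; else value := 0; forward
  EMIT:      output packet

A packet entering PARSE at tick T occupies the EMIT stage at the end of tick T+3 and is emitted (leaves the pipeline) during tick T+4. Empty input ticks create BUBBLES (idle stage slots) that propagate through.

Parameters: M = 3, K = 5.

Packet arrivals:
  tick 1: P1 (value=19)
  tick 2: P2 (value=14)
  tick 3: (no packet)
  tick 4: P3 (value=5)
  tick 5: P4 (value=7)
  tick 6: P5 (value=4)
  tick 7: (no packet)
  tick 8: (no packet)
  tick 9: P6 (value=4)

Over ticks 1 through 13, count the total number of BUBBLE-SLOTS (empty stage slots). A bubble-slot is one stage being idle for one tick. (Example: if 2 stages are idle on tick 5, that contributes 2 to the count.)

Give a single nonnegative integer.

Answer: 28

Derivation:
Tick 1: [PARSE:P1(v=19,ok=F), VALIDATE:-, TRANSFORM:-, EMIT:-] out:-; bubbles=3
Tick 2: [PARSE:P2(v=14,ok=F), VALIDATE:P1(v=19,ok=F), TRANSFORM:-, EMIT:-] out:-; bubbles=2
Tick 3: [PARSE:-, VALIDATE:P2(v=14,ok=F), TRANSFORM:P1(v=0,ok=F), EMIT:-] out:-; bubbles=2
Tick 4: [PARSE:P3(v=5,ok=F), VALIDATE:-, TRANSFORM:P2(v=0,ok=F), EMIT:P1(v=0,ok=F)] out:-; bubbles=1
Tick 5: [PARSE:P4(v=7,ok=F), VALIDATE:P3(v=5,ok=T), TRANSFORM:-, EMIT:P2(v=0,ok=F)] out:P1(v=0); bubbles=1
Tick 6: [PARSE:P5(v=4,ok=F), VALIDATE:P4(v=7,ok=F), TRANSFORM:P3(v=25,ok=T), EMIT:-] out:P2(v=0); bubbles=1
Tick 7: [PARSE:-, VALIDATE:P5(v=4,ok=F), TRANSFORM:P4(v=0,ok=F), EMIT:P3(v=25,ok=T)] out:-; bubbles=1
Tick 8: [PARSE:-, VALIDATE:-, TRANSFORM:P5(v=0,ok=F), EMIT:P4(v=0,ok=F)] out:P3(v=25); bubbles=2
Tick 9: [PARSE:P6(v=4,ok=F), VALIDATE:-, TRANSFORM:-, EMIT:P5(v=0,ok=F)] out:P4(v=0); bubbles=2
Tick 10: [PARSE:-, VALIDATE:P6(v=4,ok=T), TRANSFORM:-, EMIT:-] out:P5(v=0); bubbles=3
Tick 11: [PARSE:-, VALIDATE:-, TRANSFORM:P6(v=20,ok=T), EMIT:-] out:-; bubbles=3
Tick 12: [PARSE:-, VALIDATE:-, TRANSFORM:-, EMIT:P6(v=20,ok=T)] out:-; bubbles=3
Tick 13: [PARSE:-, VALIDATE:-, TRANSFORM:-, EMIT:-] out:P6(v=20); bubbles=4
Total bubble-slots: 28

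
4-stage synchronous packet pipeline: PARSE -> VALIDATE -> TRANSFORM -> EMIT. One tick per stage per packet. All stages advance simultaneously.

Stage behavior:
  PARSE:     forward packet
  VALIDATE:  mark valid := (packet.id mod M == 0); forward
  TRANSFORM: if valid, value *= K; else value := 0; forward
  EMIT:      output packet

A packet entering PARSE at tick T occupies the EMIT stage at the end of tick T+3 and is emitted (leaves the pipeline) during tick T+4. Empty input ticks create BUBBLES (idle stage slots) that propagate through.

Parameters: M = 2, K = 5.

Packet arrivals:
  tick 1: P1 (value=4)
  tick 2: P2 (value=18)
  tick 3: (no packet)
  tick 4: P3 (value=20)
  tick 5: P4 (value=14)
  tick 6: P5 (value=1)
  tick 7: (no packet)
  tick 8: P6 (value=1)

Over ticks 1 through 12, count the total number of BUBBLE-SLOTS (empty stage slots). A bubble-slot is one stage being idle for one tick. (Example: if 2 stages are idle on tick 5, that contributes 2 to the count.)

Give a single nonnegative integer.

Answer: 24

Derivation:
Tick 1: [PARSE:P1(v=4,ok=F), VALIDATE:-, TRANSFORM:-, EMIT:-] out:-; bubbles=3
Tick 2: [PARSE:P2(v=18,ok=F), VALIDATE:P1(v=4,ok=F), TRANSFORM:-, EMIT:-] out:-; bubbles=2
Tick 3: [PARSE:-, VALIDATE:P2(v=18,ok=T), TRANSFORM:P1(v=0,ok=F), EMIT:-] out:-; bubbles=2
Tick 4: [PARSE:P3(v=20,ok=F), VALIDATE:-, TRANSFORM:P2(v=90,ok=T), EMIT:P1(v=0,ok=F)] out:-; bubbles=1
Tick 5: [PARSE:P4(v=14,ok=F), VALIDATE:P3(v=20,ok=F), TRANSFORM:-, EMIT:P2(v=90,ok=T)] out:P1(v=0); bubbles=1
Tick 6: [PARSE:P5(v=1,ok=F), VALIDATE:P4(v=14,ok=T), TRANSFORM:P3(v=0,ok=F), EMIT:-] out:P2(v=90); bubbles=1
Tick 7: [PARSE:-, VALIDATE:P5(v=1,ok=F), TRANSFORM:P4(v=70,ok=T), EMIT:P3(v=0,ok=F)] out:-; bubbles=1
Tick 8: [PARSE:P6(v=1,ok=F), VALIDATE:-, TRANSFORM:P5(v=0,ok=F), EMIT:P4(v=70,ok=T)] out:P3(v=0); bubbles=1
Tick 9: [PARSE:-, VALIDATE:P6(v=1,ok=T), TRANSFORM:-, EMIT:P5(v=0,ok=F)] out:P4(v=70); bubbles=2
Tick 10: [PARSE:-, VALIDATE:-, TRANSFORM:P6(v=5,ok=T), EMIT:-] out:P5(v=0); bubbles=3
Tick 11: [PARSE:-, VALIDATE:-, TRANSFORM:-, EMIT:P6(v=5,ok=T)] out:-; bubbles=3
Tick 12: [PARSE:-, VALIDATE:-, TRANSFORM:-, EMIT:-] out:P6(v=5); bubbles=4
Total bubble-slots: 24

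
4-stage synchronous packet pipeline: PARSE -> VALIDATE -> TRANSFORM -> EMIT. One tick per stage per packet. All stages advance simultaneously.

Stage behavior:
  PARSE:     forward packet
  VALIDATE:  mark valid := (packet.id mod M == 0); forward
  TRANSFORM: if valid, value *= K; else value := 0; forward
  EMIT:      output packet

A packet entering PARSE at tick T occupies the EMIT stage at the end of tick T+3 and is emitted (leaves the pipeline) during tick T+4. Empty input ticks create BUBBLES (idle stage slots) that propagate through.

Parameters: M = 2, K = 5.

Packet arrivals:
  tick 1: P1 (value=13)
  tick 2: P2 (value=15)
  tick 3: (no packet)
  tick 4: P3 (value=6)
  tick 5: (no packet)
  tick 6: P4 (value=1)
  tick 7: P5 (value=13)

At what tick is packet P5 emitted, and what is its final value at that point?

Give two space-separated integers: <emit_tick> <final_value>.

Answer: 11 0

Derivation:
Tick 1: [PARSE:P1(v=13,ok=F), VALIDATE:-, TRANSFORM:-, EMIT:-] out:-; in:P1
Tick 2: [PARSE:P2(v=15,ok=F), VALIDATE:P1(v=13,ok=F), TRANSFORM:-, EMIT:-] out:-; in:P2
Tick 3: [PARSE:-, VALIDATE:P2(v=15,ok=T), TRANSFORM:P1(v=0,ok=F), EMIT:-] out:-; in:-
Tick 4: [PARSE:P3(v=6,ok=F), VALIDATE:-, TRANSFORM:P2(v=75,ok=T), EMIT:P1(v=0,ok=F)] out:-; in:P3
Tick 5: [PARSE:-, VALIDATE:P3(v=6,ok=F), TRANSFORM:-, EMIT:P2(v=75,ok=T)] out:P1(v=0); in:-
Tick 6: [PARSE:P4(v=1,ok=F), VALIDATE:-, TRANSFORM:P3(v=0,ok=F), EMIT:-] out:P2(v=75); in:P4
Tick 7: [PARSE:P5(v=13,ok=F), VALIDATE:P4(v=1,ok=T), TRANSFORM:-, EMIT:P3(v=0,ok=F)] out:-; in:P5
Tick 8: [PARSE:-, VALIDATE:P5(v=13,ok=F), TRANSFORM:P4(v=5,ok=T), EMIT:-] out:P3(v=0); in:-
Tick 9: [PARSE:-, VALIDATE:-, TRANSFORM:P5(v=0,ok=F), EMIT:P4(v=5,ok=T)] out:-; in:-
Tick 10: [PARSE:-, VALIDATE:-, TRANSFORM:-, EMIT:P5(v=0,ok=F)] out:P4(v=5); in:-
Tick 11: [PARSE:-, VALIDATE:-, TRANSFORM:-, EMIT:-] out:P5(v=0); in:-
P5: arrives tick 7, valid=False (id=5, id%2=1), emit tick 11, final value 0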